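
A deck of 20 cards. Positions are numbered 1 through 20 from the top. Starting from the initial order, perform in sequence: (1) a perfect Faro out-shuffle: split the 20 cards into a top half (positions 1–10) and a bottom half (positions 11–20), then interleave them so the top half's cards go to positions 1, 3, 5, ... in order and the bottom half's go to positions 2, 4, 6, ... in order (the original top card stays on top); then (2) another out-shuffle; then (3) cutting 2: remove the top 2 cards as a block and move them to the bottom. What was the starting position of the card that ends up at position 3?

2

Undo the operations in reverse order, starting from position 3:
  undo op 3 (cut 2): 3 ← 5
  undo op 2 (out-shuffle, from top half): 5 ← 3
  undo op 1 (out-shuffle, from top half): 3 ← 2
So the card at position 3 came from original position 2.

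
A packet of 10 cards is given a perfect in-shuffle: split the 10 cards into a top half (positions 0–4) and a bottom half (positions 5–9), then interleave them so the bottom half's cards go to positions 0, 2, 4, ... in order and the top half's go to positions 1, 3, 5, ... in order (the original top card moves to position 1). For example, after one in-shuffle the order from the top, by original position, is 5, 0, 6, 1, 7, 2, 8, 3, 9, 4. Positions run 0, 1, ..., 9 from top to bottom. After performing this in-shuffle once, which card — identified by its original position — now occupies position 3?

1

Work backwards from position 3, undoing one in-shuffle at a time:
3 ← 1
So the card now at position 3 started at position 1.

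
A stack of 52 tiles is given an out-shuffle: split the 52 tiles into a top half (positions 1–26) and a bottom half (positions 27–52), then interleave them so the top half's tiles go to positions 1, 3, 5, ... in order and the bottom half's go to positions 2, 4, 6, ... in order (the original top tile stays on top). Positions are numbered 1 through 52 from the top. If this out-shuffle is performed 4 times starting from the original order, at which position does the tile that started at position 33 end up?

3

Track the tile's position through each out-shuffle:
33 → 14 → 27 → 2 → 3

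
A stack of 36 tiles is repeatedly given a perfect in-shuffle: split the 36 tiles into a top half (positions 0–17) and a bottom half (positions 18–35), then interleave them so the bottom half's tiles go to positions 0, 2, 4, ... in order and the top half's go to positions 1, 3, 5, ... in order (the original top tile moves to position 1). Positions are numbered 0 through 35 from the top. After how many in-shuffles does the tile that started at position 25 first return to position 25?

Follow position 25 under repeated in-shuffles:
25 → 14 → 29 → 22 → 8 → 17 → 35 → 34 → ... → 25 (length 36)
It first returns after 36 in-shuffles.

36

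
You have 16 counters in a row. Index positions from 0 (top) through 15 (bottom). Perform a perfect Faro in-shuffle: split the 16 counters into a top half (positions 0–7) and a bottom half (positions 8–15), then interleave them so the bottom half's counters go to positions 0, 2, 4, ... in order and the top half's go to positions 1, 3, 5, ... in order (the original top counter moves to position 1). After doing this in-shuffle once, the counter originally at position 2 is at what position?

Track the counter's position through each in-shuffle:
2 → 5

5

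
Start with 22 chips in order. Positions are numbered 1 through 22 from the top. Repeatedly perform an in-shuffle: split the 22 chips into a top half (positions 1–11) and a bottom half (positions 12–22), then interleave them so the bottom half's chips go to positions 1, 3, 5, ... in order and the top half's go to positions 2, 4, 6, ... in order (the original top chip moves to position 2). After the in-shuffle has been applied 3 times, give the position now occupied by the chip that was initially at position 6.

2

Track the chip's position through each in-shuffle:
6 → 12 → 1 → 2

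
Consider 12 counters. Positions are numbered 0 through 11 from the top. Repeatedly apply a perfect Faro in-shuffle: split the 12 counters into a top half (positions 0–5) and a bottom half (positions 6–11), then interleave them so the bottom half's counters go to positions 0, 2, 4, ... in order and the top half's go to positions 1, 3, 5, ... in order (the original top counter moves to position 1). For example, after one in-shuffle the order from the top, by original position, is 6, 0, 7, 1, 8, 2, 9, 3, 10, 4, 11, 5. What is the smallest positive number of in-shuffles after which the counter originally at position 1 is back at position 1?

12

Follow position 1 under repeated in-shuffles:
1 → 3 → 7 → 2 → 5 → 11 → 10 → 8 → 4 → 9 → 6 → 0 → 1
It first returns after 12 in-shuffles.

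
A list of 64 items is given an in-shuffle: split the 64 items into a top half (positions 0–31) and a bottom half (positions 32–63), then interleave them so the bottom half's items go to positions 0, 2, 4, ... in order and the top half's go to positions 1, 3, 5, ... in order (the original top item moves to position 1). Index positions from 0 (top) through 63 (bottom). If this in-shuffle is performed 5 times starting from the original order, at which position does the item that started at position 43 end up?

Track the item's position through each in-shuffle:
43 → 22 → 45 → 26 → 53 → 42

42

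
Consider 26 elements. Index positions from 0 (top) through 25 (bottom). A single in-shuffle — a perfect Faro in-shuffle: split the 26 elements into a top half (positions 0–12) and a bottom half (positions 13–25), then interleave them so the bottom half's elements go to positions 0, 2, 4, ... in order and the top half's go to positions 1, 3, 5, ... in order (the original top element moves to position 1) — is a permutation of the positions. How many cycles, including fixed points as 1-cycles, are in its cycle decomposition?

Trace each unvisited position around until it returns:
(0 1 3 7 15 4 ... len 18) (2 5 11 23 20 14) (8 17)
3 cycles in total.

3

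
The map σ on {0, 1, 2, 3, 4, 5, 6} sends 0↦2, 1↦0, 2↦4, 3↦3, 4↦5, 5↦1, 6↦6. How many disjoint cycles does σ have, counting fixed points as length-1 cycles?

3

Cycle decomposition: (0 2 4 5 1) (3) (6).
3 cycles.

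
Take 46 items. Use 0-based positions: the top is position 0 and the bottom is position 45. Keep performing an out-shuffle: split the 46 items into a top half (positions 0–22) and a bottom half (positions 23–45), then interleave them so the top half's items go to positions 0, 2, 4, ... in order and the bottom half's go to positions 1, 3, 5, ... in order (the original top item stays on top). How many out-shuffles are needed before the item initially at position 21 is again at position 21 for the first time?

4

Follow position 21 under repeated out-shuffles:
21 → 42 → 39 → 33 → 21
It first returns after 4 out-shuffles.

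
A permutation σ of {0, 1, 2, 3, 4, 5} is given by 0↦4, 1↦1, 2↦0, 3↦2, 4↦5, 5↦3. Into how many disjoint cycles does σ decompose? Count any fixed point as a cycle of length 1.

2

Cycle decomposition: (0 4 5 3 2) (1).
2 cycles.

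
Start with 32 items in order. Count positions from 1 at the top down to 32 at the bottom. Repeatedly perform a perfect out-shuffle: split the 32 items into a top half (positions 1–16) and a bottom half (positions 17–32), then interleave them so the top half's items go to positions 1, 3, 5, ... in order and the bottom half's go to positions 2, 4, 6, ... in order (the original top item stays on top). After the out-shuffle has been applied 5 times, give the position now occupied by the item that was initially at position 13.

Track the item's position through each out-shuffle:
13 → 25 → 18 → 4 → 7 → 13

13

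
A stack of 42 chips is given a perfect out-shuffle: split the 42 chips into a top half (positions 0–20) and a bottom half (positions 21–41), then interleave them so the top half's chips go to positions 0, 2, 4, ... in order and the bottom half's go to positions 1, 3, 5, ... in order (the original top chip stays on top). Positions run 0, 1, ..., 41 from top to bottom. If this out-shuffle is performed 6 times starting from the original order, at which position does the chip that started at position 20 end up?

9

Track the chip's position through each out-shuffle:
20 → 40 → 39 → 37 → 33 → 25 → 9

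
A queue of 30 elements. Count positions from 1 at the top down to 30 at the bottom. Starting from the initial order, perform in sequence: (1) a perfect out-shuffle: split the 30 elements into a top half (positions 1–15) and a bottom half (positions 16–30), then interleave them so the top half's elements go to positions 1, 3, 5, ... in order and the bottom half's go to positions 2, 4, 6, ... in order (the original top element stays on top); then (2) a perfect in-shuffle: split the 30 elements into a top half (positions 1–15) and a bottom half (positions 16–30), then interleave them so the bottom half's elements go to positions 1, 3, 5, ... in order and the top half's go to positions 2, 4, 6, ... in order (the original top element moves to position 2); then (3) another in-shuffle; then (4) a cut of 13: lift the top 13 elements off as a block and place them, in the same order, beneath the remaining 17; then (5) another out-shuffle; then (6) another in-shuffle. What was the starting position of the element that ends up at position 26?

3

Undo the operations in reverse order, starting from position 26:
  undo op 6 (in-shuffle, from top half): 26 ← 13
  undo op 5 (out-shuffle, from top half): 13 ← 7
  undo op 4 (cut 13): 7 ← 20
  undo op 3 (in-shuffle, from top half): 20 ← 10
  undo op 2 (in-shuffle, from top half): 10 ← 5
  undo op 1 (out-shuffle, from top half): 5 ← 3
So the element at position 26 came from original position 3.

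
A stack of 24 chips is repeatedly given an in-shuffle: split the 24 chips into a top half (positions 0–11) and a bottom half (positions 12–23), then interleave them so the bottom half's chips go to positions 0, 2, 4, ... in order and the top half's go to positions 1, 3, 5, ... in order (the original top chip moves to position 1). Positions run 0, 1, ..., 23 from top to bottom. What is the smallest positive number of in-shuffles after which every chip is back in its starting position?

The in-shuffle permutes the 24 positions with cycle lengths [4, 20].
Every chip is home exactly when every cycle has completed a whole number of laps, i.e. after lcm(4, 20) = 20 in-shuffles.

20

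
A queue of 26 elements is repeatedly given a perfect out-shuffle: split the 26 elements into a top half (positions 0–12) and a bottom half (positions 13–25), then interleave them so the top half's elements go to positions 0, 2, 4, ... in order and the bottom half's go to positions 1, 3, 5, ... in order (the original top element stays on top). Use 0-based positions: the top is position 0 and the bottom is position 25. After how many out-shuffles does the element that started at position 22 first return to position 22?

Follow position 22 under repeated out-shuffles:
22 → 19 → 13 → 1 → 2 → 4 → 8 → 16 → 7 → 14 → 3 → 6 → 12 → 24 → 23 → 21 → 17 → 9 → 18 → 11 → 22
It first returns after 20 out-shuffles.

20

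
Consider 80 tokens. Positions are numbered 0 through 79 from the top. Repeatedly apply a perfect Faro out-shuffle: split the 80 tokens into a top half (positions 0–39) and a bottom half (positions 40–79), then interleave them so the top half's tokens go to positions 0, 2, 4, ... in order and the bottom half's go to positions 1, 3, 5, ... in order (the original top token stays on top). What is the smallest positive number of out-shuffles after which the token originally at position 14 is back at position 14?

Follow position 14 under repeated out-shuffles:
14 → 28 → 56 → 33 → 66 → 53 → 27 → 54 → ... → 14 (length 39)
It first returns after 39 out-shuffles.

39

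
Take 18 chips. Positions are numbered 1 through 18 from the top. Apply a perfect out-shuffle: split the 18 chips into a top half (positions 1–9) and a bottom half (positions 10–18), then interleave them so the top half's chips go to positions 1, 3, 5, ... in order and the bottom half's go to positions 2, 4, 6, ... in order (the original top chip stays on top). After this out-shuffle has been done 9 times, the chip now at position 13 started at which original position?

7

Work backwards from position 13, undoing one out-shuffle at a time:
13 ← 7 ← 4 ← 11 ← 6 ← 12 ← 15 ← 8 ← 13 ← 7
So the chip now at position 13 started at position 7.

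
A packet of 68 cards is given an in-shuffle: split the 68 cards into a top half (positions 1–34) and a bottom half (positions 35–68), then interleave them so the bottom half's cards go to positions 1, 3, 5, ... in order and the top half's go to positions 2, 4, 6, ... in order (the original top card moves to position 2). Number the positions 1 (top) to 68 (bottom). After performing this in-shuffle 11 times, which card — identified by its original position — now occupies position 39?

Work backwards from position 39, undoing one in-shuffle at a time:
39 ← 54 ← 27 ← 48 ← 24 ← 12 ← 6 ← 3 ← 36 ← 18 ← 9 ← 39
So the card now at position 39 started at position 39.

39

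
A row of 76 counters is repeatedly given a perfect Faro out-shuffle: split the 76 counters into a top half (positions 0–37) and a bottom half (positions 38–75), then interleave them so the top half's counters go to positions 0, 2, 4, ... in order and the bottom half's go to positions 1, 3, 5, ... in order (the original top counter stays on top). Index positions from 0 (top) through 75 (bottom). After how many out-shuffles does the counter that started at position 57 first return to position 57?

20

Follow position 57 under repeated out-shuffles:
57 → 39 → 3 → 6 → 12 → 24 → 48 → 21 → 42 → 9 → 18 → 36 → 72 → 69 → 63 → 51 → 27 → 54 → 33 → 66 → 57
It first returns after 20 out-shuffles.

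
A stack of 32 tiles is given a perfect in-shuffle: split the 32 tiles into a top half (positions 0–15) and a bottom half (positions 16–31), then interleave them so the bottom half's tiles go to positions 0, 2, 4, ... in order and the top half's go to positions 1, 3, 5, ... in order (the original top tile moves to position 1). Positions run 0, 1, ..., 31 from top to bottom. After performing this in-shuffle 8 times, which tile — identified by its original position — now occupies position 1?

7

Work backwards from position 1, undoing one in-shuffle at a time:
1 ← 0 ← 16 ← 24 ← 28 ← 30 ← 31 ← 15 ← 7
So the tile now at position 1 started at position 7.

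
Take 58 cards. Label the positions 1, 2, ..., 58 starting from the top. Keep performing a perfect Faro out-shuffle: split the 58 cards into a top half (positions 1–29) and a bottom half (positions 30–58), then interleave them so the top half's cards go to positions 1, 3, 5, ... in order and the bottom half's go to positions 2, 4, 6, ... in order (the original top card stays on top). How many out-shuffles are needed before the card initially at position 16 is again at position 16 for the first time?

Follow position 16 under repeated out-shuffles:
16 → 31 → 4 → 7 → 13 → 25 → 49 → 40 → 22 → 43 → 28 → 55 → 52 → 46 → 34 → 10 → 19 → 37 → 16
It first returns after 18 out-shuffles.

18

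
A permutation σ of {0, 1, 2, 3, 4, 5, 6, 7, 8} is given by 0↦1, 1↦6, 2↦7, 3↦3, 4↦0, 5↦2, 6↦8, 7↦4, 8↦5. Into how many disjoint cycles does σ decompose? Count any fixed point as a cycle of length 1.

2

Cycle decomposition: (0 1 6 8 5 2 7 4) (3).
2 cycles.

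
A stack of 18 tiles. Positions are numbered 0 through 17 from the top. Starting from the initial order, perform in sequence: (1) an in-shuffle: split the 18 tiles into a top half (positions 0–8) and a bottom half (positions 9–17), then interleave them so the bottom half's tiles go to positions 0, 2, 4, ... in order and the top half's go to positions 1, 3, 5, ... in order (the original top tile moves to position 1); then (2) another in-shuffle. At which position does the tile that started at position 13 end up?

Track the tile from position 13 forward through each operation:
  after op 1 (in-shuffle): 13 → 8
  after op 2 (in-shuffle): 8 → 17

17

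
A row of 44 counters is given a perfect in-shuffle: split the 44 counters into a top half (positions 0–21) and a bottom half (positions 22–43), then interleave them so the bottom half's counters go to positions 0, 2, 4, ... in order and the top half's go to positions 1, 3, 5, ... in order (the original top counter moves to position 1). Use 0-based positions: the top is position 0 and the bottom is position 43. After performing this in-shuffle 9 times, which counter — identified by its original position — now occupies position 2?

23

Work backwards from position 2, undoing one in-shuffle at a time:
2 ← 23 ← 11 ← 5 ← 2 ← 23 ← 11 ← 5 ← 2 ← 23
So the counter now at position 2 started at position 23.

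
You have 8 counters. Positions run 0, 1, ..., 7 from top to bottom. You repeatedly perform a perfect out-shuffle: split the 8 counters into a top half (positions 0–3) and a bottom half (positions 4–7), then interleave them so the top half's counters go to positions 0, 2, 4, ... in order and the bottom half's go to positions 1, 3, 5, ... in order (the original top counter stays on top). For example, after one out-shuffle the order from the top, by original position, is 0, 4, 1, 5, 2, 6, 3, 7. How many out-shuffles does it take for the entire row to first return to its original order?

3

The out-shuffle permutes the 8 positions with cycle lengths [1, 1, 3, 3].
Every counter is home exactly when every cycle has completed a whole number of laps, i.e. after lcm(1, 3) = 3 out-shuffles.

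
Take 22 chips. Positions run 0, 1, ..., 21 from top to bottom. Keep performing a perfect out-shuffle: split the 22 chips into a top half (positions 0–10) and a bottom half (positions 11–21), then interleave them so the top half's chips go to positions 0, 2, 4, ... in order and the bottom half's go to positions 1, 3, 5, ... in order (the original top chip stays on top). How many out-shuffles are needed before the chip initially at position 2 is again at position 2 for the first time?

6

Follow position 2 under repeated out-shuffles:
2 → 4 → 8 → 16 → 11 → 1 → 2
It first returns after 6 out-shuffles.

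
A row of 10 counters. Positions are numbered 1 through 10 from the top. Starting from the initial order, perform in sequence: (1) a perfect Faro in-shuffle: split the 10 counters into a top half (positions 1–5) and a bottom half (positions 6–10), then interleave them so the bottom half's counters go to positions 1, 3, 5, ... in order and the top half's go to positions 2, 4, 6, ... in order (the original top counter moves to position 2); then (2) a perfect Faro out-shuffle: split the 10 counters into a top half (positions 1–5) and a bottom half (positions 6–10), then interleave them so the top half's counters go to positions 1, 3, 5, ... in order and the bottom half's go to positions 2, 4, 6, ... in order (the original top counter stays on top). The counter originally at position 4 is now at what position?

Track the counter from position 4 forward through each operation:
  after op 1 (in-shuffle): 4 → 8
  after op 2 (out-shuffle): 8 → 6

6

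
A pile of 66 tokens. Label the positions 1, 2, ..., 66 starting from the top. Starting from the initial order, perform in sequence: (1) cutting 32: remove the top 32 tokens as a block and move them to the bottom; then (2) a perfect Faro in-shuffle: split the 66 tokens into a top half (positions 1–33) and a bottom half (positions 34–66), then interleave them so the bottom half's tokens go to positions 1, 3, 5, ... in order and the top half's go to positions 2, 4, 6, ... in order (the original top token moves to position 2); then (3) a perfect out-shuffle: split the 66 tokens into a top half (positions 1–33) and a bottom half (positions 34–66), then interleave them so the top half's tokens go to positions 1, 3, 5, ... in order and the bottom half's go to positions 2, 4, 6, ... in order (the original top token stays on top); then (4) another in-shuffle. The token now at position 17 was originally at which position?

Undo the operations in reverse order, starting from position 17:
  undo op 4 (in-shuffle, from bottom half): 17 ← 42
  undo op 3 (out-shuffle, from bottom half): 42 ← 54
  undo op 2 (in-shuffle, from top half): 54 ← 27
  undo op 1 (cut 32): 27 ← 59
So the token at position 17 came from original position 59.

59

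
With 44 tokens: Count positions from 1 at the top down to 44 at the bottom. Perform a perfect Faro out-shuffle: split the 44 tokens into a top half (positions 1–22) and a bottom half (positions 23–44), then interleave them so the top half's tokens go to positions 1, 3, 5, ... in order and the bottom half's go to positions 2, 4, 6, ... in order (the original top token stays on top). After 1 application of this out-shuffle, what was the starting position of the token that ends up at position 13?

Work backwards from position 13, undoing one out-shuffle at a time:
13 ← 7
So the token now at position 13 started at position 7.

7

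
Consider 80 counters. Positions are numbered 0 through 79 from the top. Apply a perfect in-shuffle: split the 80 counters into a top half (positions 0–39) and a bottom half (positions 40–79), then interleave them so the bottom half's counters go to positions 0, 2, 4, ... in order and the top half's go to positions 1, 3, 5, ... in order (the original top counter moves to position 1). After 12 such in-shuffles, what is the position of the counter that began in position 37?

Track the counter's position through each in-shuffle:
37 → 75 → 70 → 60 → 40 → 0 → 1 → 3 → 7 → 15 → 31 → 63 → 46

46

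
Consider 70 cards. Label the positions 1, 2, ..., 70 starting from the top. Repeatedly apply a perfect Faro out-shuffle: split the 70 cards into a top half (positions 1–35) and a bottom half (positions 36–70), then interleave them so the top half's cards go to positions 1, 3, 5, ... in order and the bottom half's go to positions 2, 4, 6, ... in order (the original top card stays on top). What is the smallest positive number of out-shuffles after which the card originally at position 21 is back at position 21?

22

Follow position 21 under repeated out-shuffles:
21 → 41 → 12 → 23 → 45 → 20 → 39 → 8 → ... → 21 (length 22)
It first returns after 22 out-shuffles.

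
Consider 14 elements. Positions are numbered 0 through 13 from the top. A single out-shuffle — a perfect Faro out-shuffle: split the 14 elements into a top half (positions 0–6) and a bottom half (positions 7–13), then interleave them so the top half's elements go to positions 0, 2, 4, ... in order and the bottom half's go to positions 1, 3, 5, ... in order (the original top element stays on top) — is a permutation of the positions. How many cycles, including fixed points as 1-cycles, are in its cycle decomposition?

Trace each unvisited position around until it returns:
(0) (1 2 4 8 3 6 ... len 12) (13)
3 cycles in total.

3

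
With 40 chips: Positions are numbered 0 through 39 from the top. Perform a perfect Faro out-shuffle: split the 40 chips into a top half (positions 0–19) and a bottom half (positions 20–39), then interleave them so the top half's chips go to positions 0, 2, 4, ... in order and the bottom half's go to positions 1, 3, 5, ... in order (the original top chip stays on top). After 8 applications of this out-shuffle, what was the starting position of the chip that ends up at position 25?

Work backwards from position 25, undoing one out-shuffle at a time:
25 ← 32 ← 16 ← 8 ← 4 ← 2 ← 1 ← 20 ← 10
So the chip now at position 25 started at position 10.

10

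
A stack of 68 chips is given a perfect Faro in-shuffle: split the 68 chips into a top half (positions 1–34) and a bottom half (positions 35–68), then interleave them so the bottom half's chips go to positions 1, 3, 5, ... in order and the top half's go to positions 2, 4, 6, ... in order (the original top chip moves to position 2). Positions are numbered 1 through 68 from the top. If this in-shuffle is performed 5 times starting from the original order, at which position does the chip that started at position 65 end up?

Track the chip's position through each in-shuffle:
65 → 61 → 53 → 37 → 5 → 10

10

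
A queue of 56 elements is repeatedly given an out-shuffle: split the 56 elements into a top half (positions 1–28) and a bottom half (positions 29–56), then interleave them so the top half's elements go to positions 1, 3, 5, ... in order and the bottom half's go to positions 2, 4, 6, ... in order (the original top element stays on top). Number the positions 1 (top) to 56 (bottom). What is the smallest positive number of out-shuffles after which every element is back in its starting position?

The out-shuffle permutes the 56 positions with cycle lengths [1, 1, 4, 10, 20, 20].
Every element is home exactly when every cycle has completed a whole number of laps, i.e. after lcm(1, 4, 10, 20) = 20 out-shuffles.

20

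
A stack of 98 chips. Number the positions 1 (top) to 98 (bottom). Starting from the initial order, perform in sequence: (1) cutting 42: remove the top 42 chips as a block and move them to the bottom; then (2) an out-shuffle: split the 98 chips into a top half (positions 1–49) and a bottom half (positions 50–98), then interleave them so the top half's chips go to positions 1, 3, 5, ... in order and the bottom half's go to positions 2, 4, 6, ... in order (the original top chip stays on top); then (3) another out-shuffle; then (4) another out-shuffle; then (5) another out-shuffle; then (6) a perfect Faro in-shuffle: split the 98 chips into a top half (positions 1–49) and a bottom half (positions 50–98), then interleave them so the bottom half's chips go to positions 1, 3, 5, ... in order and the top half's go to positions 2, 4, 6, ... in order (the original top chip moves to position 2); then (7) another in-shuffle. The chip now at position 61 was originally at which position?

2

Undo the operations in reverse order, starting from position 61:
  undo op 7 (in-shuffle, from bottom half): 61 ← 80
  undo op 6 (in-shuffle, from top half): 80 ← 40
  undo op 5 (out-shuffle, from bottom half): 40 ← 69
  undo op 4 (out-shuffle, from top half): 69 ← 35
  undo op 3 (out-shuffle, from top half): 35 ← 18
  undo op 2 (out-shuffle, from bottom half): 18 ← 58
  undo op 1 (cut 42): 58 ← 2
So the chip at position 61 came from original position 2.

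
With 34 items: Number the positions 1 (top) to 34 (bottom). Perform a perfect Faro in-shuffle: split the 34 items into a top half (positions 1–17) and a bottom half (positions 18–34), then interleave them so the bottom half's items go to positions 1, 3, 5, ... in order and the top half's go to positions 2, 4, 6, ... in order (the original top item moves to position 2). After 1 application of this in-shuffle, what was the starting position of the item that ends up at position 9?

Work backwards from position 9, undoing one in-shuffle at a time:
9 ← 22
So the item now at position 9 started at position 22.

22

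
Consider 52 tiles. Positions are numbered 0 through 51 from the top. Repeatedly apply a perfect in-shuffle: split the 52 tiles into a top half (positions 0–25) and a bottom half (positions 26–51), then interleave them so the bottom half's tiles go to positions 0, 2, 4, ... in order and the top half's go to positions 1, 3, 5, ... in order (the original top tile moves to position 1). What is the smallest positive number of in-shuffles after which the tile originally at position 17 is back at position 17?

Follow position 17 under repeated in-shuffles:
17 → 35 → 18 → 37 → 22 → 45 → 38 → 24 → ... → 17 (length 52)
It first returns after 52 in-shuffles.

52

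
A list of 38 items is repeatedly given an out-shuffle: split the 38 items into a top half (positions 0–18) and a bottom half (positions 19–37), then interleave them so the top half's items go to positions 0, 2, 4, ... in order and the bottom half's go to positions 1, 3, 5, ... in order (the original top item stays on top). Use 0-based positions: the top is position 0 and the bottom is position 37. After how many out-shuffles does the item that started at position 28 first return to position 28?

Follow position 28 under repeated out-shuffles:
28 → 19 → 1 → 2 → 4 → 8 → 16 → 32 → ... → 28 (length 36)
It first returns after 36 out-shuffles.

36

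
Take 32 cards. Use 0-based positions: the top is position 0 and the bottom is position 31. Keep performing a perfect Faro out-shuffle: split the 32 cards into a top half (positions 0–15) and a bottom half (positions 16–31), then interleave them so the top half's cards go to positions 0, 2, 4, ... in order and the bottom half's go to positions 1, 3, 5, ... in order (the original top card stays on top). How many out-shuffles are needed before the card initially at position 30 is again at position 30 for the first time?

5

Follow position 30 under repeated out-shuffles:
30 → 29 → 27 → 23 → 15 → 30
It first returns after 5 out-shuffles.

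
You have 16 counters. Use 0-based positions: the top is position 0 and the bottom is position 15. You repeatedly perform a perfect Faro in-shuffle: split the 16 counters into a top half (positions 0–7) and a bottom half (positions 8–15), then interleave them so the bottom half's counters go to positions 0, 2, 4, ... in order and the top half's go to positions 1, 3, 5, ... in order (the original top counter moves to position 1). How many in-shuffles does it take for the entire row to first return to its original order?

8

The in-shuffle permutes the 16 positions with cycle lengths [8, 8].
Every counter is home exactly when every cycle has completed a whole number of laps, i.e. after lcm(8) = 8 in-shuffles.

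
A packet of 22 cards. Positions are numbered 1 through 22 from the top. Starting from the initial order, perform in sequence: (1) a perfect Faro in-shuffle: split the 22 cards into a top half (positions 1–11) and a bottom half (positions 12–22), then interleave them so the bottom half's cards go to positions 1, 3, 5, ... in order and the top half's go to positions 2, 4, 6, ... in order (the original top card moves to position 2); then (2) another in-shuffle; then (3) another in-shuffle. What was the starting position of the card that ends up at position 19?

11

Undo the operations in reverse order, starting from position 19:
  undo op 3 (in-shuffle, from bottom half): 19 ← 21
  undo op 2 (in-shuffle, from bottom half): 21 ← 22
  undo op 1 (in-shuffle, from top half): 22 ← 11
So the card at position 19 came from original position 11.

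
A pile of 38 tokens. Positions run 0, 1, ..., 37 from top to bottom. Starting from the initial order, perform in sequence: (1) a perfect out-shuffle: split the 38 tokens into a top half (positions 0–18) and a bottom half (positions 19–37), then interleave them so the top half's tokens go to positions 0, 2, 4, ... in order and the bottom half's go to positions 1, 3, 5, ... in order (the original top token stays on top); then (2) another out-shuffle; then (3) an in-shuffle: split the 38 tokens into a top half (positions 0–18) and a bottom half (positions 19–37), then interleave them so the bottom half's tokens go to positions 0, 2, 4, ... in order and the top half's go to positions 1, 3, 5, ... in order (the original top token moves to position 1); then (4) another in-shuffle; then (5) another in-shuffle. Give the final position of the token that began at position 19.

23

Track the token from position 19 forward through each operation:
  after op 1 (out-shuffle): 19 → 1
  after op 2 (out-shuffle): 1 → 2
  after op 3 (in-shuffle): 2 → 5
  after op 4 (in-shuffle): 5 → 11
  after op 5 (in-shuffle): 11 → 23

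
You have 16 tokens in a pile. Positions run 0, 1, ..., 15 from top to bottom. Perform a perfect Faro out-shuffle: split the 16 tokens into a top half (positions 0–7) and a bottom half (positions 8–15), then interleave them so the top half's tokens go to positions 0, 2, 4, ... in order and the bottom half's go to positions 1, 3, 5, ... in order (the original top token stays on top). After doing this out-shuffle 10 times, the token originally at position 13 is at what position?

7

Track the token's position through each out-shuffle:
13 → 11 → 7 → 14 → 13 → 11 → 7 → 14 → 13 → 11 → 7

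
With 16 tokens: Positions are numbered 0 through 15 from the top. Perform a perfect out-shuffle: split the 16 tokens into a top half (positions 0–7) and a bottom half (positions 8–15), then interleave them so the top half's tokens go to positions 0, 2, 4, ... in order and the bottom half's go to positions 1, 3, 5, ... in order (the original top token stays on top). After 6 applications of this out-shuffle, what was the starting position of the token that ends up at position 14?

Work backwards from position 14, undoing one out-shuffle at a time:
14 ← 7 ← 11 ← 13 ← 14 ← 7 ← 11
So the token now at position 14 started at position 11.

11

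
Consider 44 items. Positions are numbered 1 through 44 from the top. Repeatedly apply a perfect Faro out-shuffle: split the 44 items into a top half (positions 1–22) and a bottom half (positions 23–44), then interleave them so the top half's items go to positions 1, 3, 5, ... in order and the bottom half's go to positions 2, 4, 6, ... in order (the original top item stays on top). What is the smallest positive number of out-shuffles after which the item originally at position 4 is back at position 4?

Follow position 4 under repeated out-shuffles:
4 → 7 → 13 → 25 → 6 → 11 → 21 → 41 → 38 → 32 → 20 → 39 → 34 → 24 → 4
It first returns after 14 out-shuffles.

14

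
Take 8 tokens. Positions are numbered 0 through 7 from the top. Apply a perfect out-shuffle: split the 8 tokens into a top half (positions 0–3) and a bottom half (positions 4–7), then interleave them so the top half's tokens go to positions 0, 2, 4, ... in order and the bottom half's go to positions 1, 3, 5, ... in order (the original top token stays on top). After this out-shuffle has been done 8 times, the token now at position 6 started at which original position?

Work backwards from position 6, undoing one out-shuffle at a time:
6 ← 3 ← 5 ← 6 ← 3 ← 5 ← 6 ← 3 ← 5
So the token now at position 6 started at position 5.

5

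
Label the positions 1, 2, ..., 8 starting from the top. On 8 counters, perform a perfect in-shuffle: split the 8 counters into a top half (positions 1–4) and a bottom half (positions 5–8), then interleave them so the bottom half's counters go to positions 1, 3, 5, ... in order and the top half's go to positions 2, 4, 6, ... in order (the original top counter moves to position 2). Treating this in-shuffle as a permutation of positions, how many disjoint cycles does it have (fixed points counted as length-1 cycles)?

Trace each unvisited position around until it returns:
(1 2 4 8 7 5) (3 6)
2 cycles in total.

2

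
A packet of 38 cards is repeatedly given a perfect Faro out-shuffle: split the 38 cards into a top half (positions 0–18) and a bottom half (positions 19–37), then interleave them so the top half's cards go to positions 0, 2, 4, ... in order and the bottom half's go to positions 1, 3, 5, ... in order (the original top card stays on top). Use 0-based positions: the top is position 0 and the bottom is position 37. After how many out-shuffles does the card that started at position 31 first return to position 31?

36

Follow position 31 under repeated out-shuffles:
31 → 25 → 13 → 26 → 15 → 30 → 23 → 9 → ... → 31 (length 36)
It first returns after 36 out-shuffles.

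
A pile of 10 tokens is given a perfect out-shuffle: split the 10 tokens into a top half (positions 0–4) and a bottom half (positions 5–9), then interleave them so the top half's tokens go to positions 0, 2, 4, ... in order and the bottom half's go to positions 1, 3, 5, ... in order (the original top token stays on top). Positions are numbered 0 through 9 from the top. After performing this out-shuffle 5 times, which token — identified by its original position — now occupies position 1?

2

Work backwards from position 1, undoing one out-shuffle at a time:
1 ← 5 ← 7 ← 8 ← 4 ← 2
So the token now at position 1 started at position 2.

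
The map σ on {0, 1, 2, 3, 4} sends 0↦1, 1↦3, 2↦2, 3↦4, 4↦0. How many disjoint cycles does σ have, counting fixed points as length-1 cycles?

2

Cycle decomposition: (0 1 3 4) (2).
2 cycles.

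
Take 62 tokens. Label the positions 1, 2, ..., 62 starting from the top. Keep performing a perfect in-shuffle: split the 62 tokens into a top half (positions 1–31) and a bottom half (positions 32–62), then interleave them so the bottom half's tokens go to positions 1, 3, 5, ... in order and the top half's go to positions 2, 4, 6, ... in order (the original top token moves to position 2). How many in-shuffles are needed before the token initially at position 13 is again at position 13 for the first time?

6

Follow position 13 under repeated in-shuffles:
13 → 26 → 52 → 41 → 19 → 38 → 13
It first returns after 6 in-shuffles.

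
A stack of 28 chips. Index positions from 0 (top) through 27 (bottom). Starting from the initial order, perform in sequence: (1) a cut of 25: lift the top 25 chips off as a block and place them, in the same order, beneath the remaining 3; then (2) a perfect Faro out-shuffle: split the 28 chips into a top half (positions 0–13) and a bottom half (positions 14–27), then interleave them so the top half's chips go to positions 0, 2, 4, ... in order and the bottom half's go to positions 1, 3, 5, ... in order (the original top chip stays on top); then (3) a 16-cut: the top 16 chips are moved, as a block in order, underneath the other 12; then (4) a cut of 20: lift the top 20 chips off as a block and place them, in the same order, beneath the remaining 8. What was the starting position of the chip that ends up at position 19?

Undo the operations in reverse order, starting from position 19:
  undo op 4 (cut 20): 19 ← 11
  undo op 3 (cut 16): 11 ← 27
  undo op 2 (out-shuffle, from bottom half): 27 ← 27
  undo op 1 (cut 25): 27 ← 24
So the chip at position 19 came from original position 24.

24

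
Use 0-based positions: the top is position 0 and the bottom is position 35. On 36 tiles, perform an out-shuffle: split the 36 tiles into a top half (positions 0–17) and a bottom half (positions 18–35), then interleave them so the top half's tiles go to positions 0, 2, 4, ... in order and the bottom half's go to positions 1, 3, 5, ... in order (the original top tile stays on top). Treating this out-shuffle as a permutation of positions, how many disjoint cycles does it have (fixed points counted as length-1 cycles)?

7

Trace each unvisited position around until it returns:
(0) (1 2 4 8 16 32 ... len 12) (3 6 12 24 13 26 ... len 12) (5 10 20) (7 14 28 21) (15 30 25) (35)
7 cycles in total.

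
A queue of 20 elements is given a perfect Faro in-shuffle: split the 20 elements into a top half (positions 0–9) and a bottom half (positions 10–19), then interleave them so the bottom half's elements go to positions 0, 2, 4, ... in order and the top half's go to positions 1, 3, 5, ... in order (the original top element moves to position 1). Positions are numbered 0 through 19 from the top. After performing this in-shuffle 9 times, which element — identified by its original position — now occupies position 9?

Work backwards from position 9, undoing one in-shuffle at a time:
9 ← 4 ← 12 ← 16 ← 18 ← 19 ← 9 ← 4 ← 12 ← 16
So the element now at position 9 started at position 16.

16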